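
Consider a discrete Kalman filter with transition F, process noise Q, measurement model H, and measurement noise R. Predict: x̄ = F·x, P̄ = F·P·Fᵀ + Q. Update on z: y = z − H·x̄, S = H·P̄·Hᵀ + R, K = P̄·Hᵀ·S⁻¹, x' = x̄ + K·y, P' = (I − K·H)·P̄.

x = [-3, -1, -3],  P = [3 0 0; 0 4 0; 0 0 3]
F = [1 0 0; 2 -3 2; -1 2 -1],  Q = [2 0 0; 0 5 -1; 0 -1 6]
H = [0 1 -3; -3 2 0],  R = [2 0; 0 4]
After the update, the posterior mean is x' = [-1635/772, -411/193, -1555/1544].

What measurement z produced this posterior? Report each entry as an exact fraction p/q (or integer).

z = [1, 2]

x̄ = F·x = [-3, -9, 4]
P̄ = F·P·Fᵀ + Q = [5 6 -3; 6 65 -37; -3 -37 28]
S = H·P̄·Hᵀ + R = [541 307; 307 237]
K = P̄·Hᵀ·S⁻¹ = [1119/8492 -1557/8492; 458/2123 410/2123; -4361/16984 991/16984]
x' − x̄ = [681/772, 1326/193, -7731/1544] = K·y
y = (KᵀK)⁻¹·Kᵀ·(x' − x̄) = [22, 11]
z = y + H·x̄ = [22, 11] + [-21, -9] = [1, 2]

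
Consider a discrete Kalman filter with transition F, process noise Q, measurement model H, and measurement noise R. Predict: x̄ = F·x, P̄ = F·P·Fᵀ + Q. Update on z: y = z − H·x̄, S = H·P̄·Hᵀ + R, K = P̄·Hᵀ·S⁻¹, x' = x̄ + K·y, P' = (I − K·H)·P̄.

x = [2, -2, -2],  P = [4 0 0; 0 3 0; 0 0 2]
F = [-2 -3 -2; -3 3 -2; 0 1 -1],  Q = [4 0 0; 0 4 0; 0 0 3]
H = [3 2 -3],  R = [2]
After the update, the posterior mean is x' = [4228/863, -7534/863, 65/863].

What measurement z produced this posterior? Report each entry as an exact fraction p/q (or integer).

z = [-3]

x̄ = F·x = [6, -8, 0]
P̄ = F·P·Fᵀ + Q = [55 5 -5; 5 75 13; -5 13 8]
S = H·P̄·Hᵀ + R = [863]
K = P̄·Hᵀ·S⁻¹ = [190/863; 126/863; -13/863]
x' − x̄ = [-950/863, -630/863, 65/863] = K·y
y = (KᵀK)⁻¹·Kᵀ·(x' − x̄) = [-5]
z = y + H·x̄ = [-5] + [2] = [-3]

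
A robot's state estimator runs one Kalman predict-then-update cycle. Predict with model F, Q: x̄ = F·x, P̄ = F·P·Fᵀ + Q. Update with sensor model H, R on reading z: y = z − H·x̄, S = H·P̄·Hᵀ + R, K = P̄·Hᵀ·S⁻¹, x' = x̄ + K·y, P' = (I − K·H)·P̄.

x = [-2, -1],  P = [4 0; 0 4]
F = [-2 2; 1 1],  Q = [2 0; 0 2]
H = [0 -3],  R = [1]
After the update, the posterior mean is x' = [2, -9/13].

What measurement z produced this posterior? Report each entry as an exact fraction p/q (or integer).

z = [2]

x̄ = F·x = [2, -3]
P̄ = F·P·Fᵀ + Q = [34 0; 0 10]
S = H·P̄·Hᵀ + R = [91]
K = P̄·Hᵀ·S⁻¹ = [0; -30/91]
x' − x̄ = [0, 30/13] = K·y
y = (KᵀK)⁻¹·Kᵀ·(x' − x̄) = [-7]
z = y + H·x̄ = [-7] + [9] = [2]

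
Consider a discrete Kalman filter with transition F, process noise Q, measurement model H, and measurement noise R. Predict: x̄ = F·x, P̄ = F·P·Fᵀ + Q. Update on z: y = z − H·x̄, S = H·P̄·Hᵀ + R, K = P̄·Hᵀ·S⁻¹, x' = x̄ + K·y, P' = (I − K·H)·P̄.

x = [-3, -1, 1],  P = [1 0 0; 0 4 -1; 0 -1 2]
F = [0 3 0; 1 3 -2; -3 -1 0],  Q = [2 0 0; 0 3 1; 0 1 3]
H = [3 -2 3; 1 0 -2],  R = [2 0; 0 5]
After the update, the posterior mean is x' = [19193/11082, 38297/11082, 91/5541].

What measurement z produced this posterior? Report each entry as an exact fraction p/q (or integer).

x̄ = F·x = [-3, -8, 10]
P̄ = F·P·Fᵀ + Q = [38 42 -12; 42 60 -16; -12 -16 16]
S = H·P̄·Hᵀ + R = [200 -94; -94 155]
K = P̄·Hᵀ·S⁻¹ = [2449/11082 2959/5541; 223/11082 2713/5541; 671/5541 -1166/5541]
x' − x̄ = [52439/11082, 126953/11082, -55319/5541] = K·y
y = (KᵀK)⁻¹·Kᵀ·(x' − x̄) = [-39, 25]
z = y + H·x̄ = [-39, 25] + [37, -23] = [-2, 2]

z = [-2, 2]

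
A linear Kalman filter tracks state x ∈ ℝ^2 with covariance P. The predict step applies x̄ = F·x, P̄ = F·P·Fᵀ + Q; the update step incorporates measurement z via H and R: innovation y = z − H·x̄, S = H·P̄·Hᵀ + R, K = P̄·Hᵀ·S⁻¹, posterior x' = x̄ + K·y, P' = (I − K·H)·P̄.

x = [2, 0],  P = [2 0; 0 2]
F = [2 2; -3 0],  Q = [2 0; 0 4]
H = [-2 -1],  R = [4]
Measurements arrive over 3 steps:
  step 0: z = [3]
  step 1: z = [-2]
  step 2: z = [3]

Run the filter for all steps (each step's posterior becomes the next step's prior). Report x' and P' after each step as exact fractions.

step 0: x' = [8/5, -29/5], P' = [162/25 -276/25; -276/25 548/25]
step 1: x' = [-5746/3561, 17434/3561], P' = [13258/3561 -22420/3561; -22420/3561 50692/3561]
step 2: x' = [-392/5571, -94909/38997], P' = [62378/16713 -103604/16713; -103604/16713 1612796/116991]

step 0: x̄ = F·x = [4, -6]
step 0: P̄ = F·P·Fᵀ + Q = [18 -12; -12 22]
step 0: y = z − H·x̄ = [5]
step 0: S = H·P̄·Hᵀ + R = [50]
step 0: K = P̄·Hᵀ·S⁻¹ = [-12/25; 1/25]
step 0: x' = x̄ + K·y = [8/5, -29/5]
step 0: P' = (I − K·H)·P̄ = [162/25 -276/25; -276/25 548/25]
step 1: x̄ = F·x = [-42/5, -24/5]
step 1: P̄ = F·P·Fᵀ + Q = [682/25 684/25; 684/25 1558/25]
step 1: y = z − H·x̄ = [-118/5]
step 1: S = H·P̄·Hᵀ + R = [7122/25]
step 1: K = P̄·Hᵀ·S⁻¹ = [-1024/3561; -1463/3561]
step 1: x' = x̄ + K·y = [-5746/3561, 17434/3561]
step 1: P' = (I − K·H)·P̄ = [13258/3561 -22420/3561; -22420/3561 50692/3561]
step 2: x̄ = F·x = [7792/1187, 5746/1187]
step 2: P̄ = F·P·Fᵀ + Q = [27854/1187 18324/1187; 18324/1187 44522/1187]
step 2: y = z − H·x̄ = [24891/1187]
step 2: S = H·P̄·Hᵀ + R = [233982/1187]
step 2: K = P̄·Hᵀ·S⁻¹ = [-5288/16713; -40585/116991]
step 2: x' = x̄ + K·y = [-392/5571, -94909/38997]
step 2: P' = (I − K·H)·P̄ = [62378/16713 -103604/16713; -103604/16713 1612796/116991]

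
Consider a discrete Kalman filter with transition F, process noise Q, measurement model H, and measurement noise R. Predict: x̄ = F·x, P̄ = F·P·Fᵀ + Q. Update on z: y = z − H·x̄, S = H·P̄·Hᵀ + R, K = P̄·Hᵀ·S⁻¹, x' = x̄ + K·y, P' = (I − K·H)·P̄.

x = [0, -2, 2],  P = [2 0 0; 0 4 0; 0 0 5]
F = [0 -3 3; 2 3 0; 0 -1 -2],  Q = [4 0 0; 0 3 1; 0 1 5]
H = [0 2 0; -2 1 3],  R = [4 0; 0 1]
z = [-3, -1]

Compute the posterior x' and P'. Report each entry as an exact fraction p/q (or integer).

x' = [36915/18934, -116071/75736, 111023/75736]
P' = [90443/9467 -2897/9467 60479/9467; -2897/9467 36925/37868 -20005/37868; 60479/9467 -20005/37868 170053/37868]

x̄ = F·x = [12, -6, -2]
P̄ = F·P·Fᵀ + Q = [85 -36 -18; -36 47 -11; -18 -11 29]
y = z − H·x̄ = [9, 35]
S = H·P̄·Hᵀ + R = [192 172; 172 943]
K = P̄·Hᵀ·S⁻¹ = [-2897/18934 -2346/9467; 36925/75736 43/18934; -20005/75736 3161/18934]
x' = x̄ + K·y = [36915/18934, -116071/75736, 111023/75736]
P' = (I − K·H)·P̄ = [90443/9467 -2897/9467 60479/9467; -2897/9467 36925/37868 -20005/37868; 60479/9467 -20005/37868 170053/37868]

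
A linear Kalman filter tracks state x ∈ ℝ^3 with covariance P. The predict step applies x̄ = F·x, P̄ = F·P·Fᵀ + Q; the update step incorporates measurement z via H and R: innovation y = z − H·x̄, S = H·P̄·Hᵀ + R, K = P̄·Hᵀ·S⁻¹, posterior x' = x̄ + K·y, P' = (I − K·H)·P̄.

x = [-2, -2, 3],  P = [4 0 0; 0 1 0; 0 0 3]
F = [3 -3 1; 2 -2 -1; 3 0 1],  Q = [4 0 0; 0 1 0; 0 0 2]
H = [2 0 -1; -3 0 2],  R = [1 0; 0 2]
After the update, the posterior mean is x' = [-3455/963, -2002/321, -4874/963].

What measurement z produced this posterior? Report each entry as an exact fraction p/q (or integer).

z = [-2, 1]

x̄ = F·x = [3, -3, -3]
P̄ = F·P·Fᵀ + Q = [52 27 39; 27 24 21; 39 21 41]
S = H·P̄·Hᵀ + R = [94 -121; -121 166]
K = P̄·Hᵀ·S⁻¹ = [1352/963 533/963; 253/321 109/321; 1907/963 1187/963]
x' − x̄ = [-6344/963, -1039/321, -1985/963] = K·y
y = (KᵀK)⁻¹·Kᵀ·(x' − x̄) = [-11, 16]
z = y + H·x̄ = [-11, 16] + [9, -15] = [-2, 1]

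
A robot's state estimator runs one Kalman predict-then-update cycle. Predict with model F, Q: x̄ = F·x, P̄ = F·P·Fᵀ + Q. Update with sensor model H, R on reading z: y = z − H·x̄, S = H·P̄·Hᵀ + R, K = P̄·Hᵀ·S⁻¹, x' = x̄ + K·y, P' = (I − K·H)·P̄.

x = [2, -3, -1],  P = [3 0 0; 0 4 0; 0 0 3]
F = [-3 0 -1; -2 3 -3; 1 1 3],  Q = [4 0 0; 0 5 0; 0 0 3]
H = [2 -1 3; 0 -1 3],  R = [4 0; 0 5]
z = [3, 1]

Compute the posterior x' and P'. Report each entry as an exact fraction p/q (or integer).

x' = [8486/16997, -159707/16997, -45020/16997]
P' = [106565/50991 54020/50991 -7250/16997; 54020/50991 2107019/50991 224551/16997; -7250/16997 224551/16997 80777/16997]

x̄ = F·x = [-5, -10, -4]
P̄ = F·P·Fᵀ + Q = [34 27 -18; 27 80 -21; -18 -21 37]
y = z − H·x̄ = [15, 3]
S = H·P̄·Hᵀ + R = [355 377; 377 544]
K = P̄·Hᵀ·S⁻¹ = [23465/50991 -23854/50991; 5495/50991 -17212/50991; 820/16997 3556/16997]
x' = x̄ + K·y = [8486/16997, -159707/16997, -45020/16997]
P' = (I − K·H)·P̄ = [106565/50991 54020/50991 -7250/16997; 54020/50991 2107019/50991 224551/16997; -7250/16997 224551/16997 80777/16997]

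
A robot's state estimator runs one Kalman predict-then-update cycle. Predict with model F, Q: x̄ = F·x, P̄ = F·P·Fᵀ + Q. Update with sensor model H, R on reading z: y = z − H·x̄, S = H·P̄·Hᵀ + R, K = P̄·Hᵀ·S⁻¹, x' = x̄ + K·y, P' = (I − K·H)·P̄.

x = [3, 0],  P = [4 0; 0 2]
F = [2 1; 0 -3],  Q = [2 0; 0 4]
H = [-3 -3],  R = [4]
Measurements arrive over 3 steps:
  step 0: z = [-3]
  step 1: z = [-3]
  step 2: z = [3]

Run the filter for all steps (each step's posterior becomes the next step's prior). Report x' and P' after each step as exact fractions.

step 0: x' = [507/137, -360/137], P' = [1858/137 -1830/137; -1830/137 1862/137]
step 1: x' = [252237/136813, -112230/136813], P' = [326678/136813 -311394/136813; -311394/136813 356794/136813]
step 2: x' = [36370317/27480257, -62119080/27480257], P' = [65928538/27480257 -62949462/27480257; -62949462/27480257 72062222/27480257]

step 0: x̄ = F·x = [6, 0]
step 0: P̄ = F·P·Fᵀ + Q = [20 -6; -6 22]
step 0: y = z − H·x̄ = [15]
step 0: S = H·P̄·Hᵀ + R = [274]
step 0: K = P̄·Hᵀ·S⁻¹ = [-21/137; -24/137]
step 0: x' = x̄ + K·y = [507/137, -360/137]
step 0: P' = (I − K·H)·P̄ = [1858/137 -1830/137; -1830/137 1862/137]
step 1: x̄ = F·x = [654/137, 1080/137]
step 1: P̄ = F·P·Fᵀ + Q = [2248/137 5394/137; 5394/137 17306/137]
step 1: y = z − H·x̄ = [4791/137]
step 1: S = H·P̄·Hᵀ + R = [273626/137]
step 1: K = P̄·Hᵀ·S⁻¹ = [-11463/136813; -34050/136813]
step 1: x' = x̄ + K·y = [252237/136813, -112230/136813]
step 1: P' = (I − K·H)·P̄ = [326678/136813 -311394/136813; -311394/136813 356794/136813]
step 2: x̄ = F·x = [392244/136813, 336690/136813]
step 2: P̄ = F·P·Fᵀ + Q = [691556/136813 797982/136813; 797982/136813 3758398/136813]
step 2: y = z − H·x̄ = [2597241/136813]
step 2: S = H·P̄·Hᵀ + R = [54960514/136813]
step 2: K = P̄·Hᵀ·S⁻¹ = [-2234307/27480257; -6834570/27480257]
step 2: x' = x̄ + K·y = [36370317/27480257, -62119080/27480257]
step 2: P' = (I − K·H)·P̄ = [65928538/27480257 -62949462/27480257; -62949462/27480257 72062222/27480257]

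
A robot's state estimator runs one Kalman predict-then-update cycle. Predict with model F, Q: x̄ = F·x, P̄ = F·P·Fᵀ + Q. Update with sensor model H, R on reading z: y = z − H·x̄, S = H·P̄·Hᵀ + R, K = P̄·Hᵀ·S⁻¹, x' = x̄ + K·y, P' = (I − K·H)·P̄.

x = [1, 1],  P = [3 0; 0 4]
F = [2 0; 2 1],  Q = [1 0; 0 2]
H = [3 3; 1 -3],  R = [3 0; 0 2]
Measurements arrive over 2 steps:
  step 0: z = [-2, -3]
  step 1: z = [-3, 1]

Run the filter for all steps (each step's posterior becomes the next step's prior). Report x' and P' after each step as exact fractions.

step 0: x̄ = F·x = [2, 3]
step 0: P̄ = F·P·Fᵀ + Q = [13 12; 12 18]
step 0: y = z − H·x̄ = [-17, 4]
step 0: S = H·P̄·Hᵀ + R = [498 -195; -195 105]
step 0: K = P̄·Hᵀ·S⁻¹ = [226/951 1057/4755; 28/317 -374/1585]
step 0: x' = x̄ + K·y = [-1824/1585, 879/1585]
step 0: P' = (I − K·H)·P̄ = [1376/4755 -82/1585; -82/1585 222/1585]
step 1: x̄ = F·x = [-3648/1585, -2769/1585]
step 1: P̄ = F·P·Fᵀ + Q = [10259/4755 5012/4755; 5012/4755 14696/4755]
step 1: y = z − H·x̄ = [14496/1585, -3074/1585]
step 1: S = H·P̄·Hᵀ + R = [109692/1585 -43853/1585; -43853/1585 121961/4755]
step 1: K = P̄·Hᵀ·S⁻¹ = [347630/1600187 312311/1600187; 145112/1600187 -356164/1600187]
step 1: x' = x̄ + K·y = [-1109326/1600187, -777619/1600187]
step 1: P' = (I − K·H)·P̄ = [416878/1600187 -69248/1600187; -69248/1600187 214360/1600187]

step 0: x' = [-1824/1585, 879/1585], P' = [1376/4755 -82/1585; -82/1585 222/1585]
step 1: x' = [-1109326/1600187, -777619/1600187], P' = [416878/1600187 -69248/1600187; -69248/1600187 214360/1600187]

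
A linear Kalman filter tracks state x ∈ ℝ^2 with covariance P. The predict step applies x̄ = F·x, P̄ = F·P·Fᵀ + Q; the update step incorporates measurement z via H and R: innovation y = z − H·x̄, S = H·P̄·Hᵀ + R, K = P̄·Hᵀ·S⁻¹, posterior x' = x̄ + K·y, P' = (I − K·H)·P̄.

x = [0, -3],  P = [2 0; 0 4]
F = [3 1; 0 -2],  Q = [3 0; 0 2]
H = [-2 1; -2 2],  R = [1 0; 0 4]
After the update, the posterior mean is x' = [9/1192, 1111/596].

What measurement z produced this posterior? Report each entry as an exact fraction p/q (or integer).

x̄ = F·x = [-3, 6]
P̄ = F·P·Fᵀ + Q = [25 -8; -8 18]
S = H·P̄·Hᵀ + R = [151 184; 184 240]
K = P̄·Hᵀ·S⁻¹ = [-111/149 353/1192; -88/149 399/596]
x' − x̄ = [3585/1192, -2465/596] = K·y
y = (KᵀK)⁻¹·Kᵀ·(x' − x̄) = [-10, -15]
z = y + H·x̄ = [-10, -15] + [12, 18] = [2, 3]

z = [2, 3]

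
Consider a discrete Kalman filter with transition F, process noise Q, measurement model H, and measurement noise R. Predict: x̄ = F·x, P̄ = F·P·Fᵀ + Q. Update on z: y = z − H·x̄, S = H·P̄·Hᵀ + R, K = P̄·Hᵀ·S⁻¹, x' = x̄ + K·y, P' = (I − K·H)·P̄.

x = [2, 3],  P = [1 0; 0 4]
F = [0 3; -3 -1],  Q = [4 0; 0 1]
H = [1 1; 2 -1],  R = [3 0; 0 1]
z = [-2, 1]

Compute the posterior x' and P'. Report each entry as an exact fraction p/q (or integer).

x' = [-2189/4443, -9571/4443]
P' = [1784/4443 2044/4443; 2044/4443 5450/4443]

x̄ = F·x = [9, -9]
P̄ = F·P·Fᵀ + Q = [40 -12; -12 14]
y = z − H·x̄ = [-2, -26]
S = H·P̄·Hᵀ + R = [33 54; 54 223]
K = P̄·Hᵀ·S⁻¹ = [1276/4443 508/1481; 2498/4443 -454/1481]
x' = x̄ + K·y = [-2189/4443, -9571/4443]
P' = (I − K·H)·P̄ = [1784/4443 2044/4443; 2044/4443 5450/4443]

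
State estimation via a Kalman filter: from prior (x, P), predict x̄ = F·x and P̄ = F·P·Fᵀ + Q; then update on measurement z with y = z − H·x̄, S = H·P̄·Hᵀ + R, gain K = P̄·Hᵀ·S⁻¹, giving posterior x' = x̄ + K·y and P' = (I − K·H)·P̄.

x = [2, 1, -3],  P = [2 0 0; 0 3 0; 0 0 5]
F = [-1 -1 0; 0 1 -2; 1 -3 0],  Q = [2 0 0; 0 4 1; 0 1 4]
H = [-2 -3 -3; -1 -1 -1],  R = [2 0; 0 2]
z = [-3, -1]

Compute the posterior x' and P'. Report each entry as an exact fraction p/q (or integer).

x̄ = F·x = [-3, 7, -1]
P̄ = F·P·Fᵀ + Q = [7 -3 7; -3 27 -8; 7 -8 33]
y = z − H·x̄ = [9, 2]
S = H·P̄·Hᵀ + R = [474 166; 166 61]
K = P̄·Hᵀ·S⁻¹ = [120/679 -449/679; -65/194 63/97; -117/1358 -197/679]
x' = x̄ + K·y = [-265/97, 1025/194, -457/194]
P' = (I − K·H)·P̄ = [2934/679 -443/97 1065/679; -443/97 3939/194 -3305/194; 1065/679 -3305/194 21793/1358]

x' = [-265/97, 1025/194, -457/194]
P' = [2934/679 -443/97 1065/679; -443/97 3939/194 -3305/194; 1065/679 -3305/194 21793/1358]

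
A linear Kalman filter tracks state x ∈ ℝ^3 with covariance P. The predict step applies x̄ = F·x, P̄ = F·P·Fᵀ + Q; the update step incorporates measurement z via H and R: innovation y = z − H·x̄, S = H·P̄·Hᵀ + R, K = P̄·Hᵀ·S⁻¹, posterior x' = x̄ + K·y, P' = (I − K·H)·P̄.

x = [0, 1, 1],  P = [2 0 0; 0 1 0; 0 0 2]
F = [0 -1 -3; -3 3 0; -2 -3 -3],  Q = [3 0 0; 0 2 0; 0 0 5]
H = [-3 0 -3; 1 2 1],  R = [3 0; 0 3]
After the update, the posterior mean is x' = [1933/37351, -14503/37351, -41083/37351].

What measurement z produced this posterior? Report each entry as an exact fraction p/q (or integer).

z = [3, -2]

x̄ = F·x = [-4, 3, -6]
P̄ = F·P·Fᵀ + Q = [22 -3 21; -3 29 3; 21 3 40]
S = H·P̄·Hᵀ + R = [939 -312; -312 223]
K = P̄·Hᵀ·S⁻¹ = [-5741/37351 -1835/37351; 6032/37351 18154/37351; -6635/37351 1939/37351]
x' − x̄ = [151337/37351, -126556/37351, 183023/37351] = K·y
y = (KᵀK)⁻¹·Kᵀ·(x' − x̄) = [-27, 2]
z = y + H·x̄ = [-27, 2] + [30, -4] = [3, -2]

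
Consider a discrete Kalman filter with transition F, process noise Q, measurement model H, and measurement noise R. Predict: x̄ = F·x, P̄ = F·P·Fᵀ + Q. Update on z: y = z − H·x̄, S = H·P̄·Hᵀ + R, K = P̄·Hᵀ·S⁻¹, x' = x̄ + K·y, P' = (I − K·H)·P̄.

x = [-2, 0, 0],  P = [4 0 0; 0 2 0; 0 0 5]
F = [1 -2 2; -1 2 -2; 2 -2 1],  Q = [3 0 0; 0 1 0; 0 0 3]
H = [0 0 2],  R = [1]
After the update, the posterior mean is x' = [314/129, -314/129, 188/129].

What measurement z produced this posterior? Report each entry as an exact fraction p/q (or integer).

x̄ = F·x = [-2, 2, -4]
P̄ = F·P·Fᵀ + Q = [35 -32 26; -32 33 -26; 26 -26 32]
S = H·P̄·Hᵀ + R = [129]
K = P̄·Hᵀ·S⁻¹ = [52/129; -52/129; 64/129]
x' − x̄ = [572/129, -572/129, 704/129] = K·y
y = (KᵀK)⁻¹·Kᵀ·(x' − x̄) = [11]
z = y + H·x̄ = [11] + [-8] = [3]

z = [3]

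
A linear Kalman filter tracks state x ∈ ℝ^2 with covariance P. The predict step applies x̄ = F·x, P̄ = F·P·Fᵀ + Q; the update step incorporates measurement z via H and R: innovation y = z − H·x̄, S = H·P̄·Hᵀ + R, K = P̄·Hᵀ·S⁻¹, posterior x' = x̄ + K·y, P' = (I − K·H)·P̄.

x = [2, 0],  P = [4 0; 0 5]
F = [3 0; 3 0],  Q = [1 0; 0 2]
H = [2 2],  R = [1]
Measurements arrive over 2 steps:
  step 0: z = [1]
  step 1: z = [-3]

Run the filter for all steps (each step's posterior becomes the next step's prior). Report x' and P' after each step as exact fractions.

step 0: x' = [176/589, 130/589], P' = [477/589 -404/589; -404/589 478/589]
step 1: x' = [-10482/15269, -60168/76345], P' = [12222/15269 -10387/15269; -10387/15269 61699/76345]

step 0: x̄ = F·x = [6, 6]
step 0: P̄ = F·P·Fᵀ + Q = [37 36; 36 38]
step 0: y = z − H·x̄ = [-23]
step 0: S = H·P̄·Hᵀ + R = [589]
step 0: K = P̄·Hᵀ·S⁻¹ = [146/589; 148/589]
step 0: x' = x̄ + K·y = [176/589, 130/589]
step 0: P' = (I − K·H)·P̄ = [477/589 -404/589; -404/589 478/589]
step 1: x̄ = F·x = [528/589, 528/589]
step 1: P̄ = F·P·Fᵀ + Q = [4882/589 4293/589; 4293/589 5471/589]
step 1: y = z − H·x̄ = [-3879/589]
step 1: S = H·P̄·Hᵀ + R = [76345/589]
step 1: K = P̄·Hᵀ·S⁻¹ = [3670/15269; 19528/76345]
step 1: x' = x̄ + K·y = [-10482/15269, -60168/76345]
step 1: P' = (I − K·H)·P̄ = [12222/15269 -10387/15269; -10387/15269 61699/76345]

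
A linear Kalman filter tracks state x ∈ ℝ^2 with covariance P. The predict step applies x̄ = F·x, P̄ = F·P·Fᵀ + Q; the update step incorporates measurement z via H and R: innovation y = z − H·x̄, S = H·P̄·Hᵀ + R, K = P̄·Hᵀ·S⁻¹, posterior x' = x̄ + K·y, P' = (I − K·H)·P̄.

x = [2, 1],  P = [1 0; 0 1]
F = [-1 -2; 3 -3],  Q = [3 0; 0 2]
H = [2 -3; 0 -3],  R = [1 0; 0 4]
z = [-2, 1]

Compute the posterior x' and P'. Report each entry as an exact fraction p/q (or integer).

x̄ = F·x = [-4, 3]
P̄ = F·P·Fᵀ + Q = [8 3; 3 20]
y = z − H·x̄ = [15, 10]
S = H·P̄·Hᵀ + R = [177 162; 162 184]
K = P̄·Hᵀ·S⁻¹ = [1373/3162 -909/2108; -18/527 -156/527]
x' = x̄ + K·y = [-948/527, -249/527]
P' = (I − K·H)·P̄ = [6827/6324 303/527; 303/527 208/527]

x' = [-948/527, -249/527]
P' = [6827/6324 303/527; 303/527 208/527]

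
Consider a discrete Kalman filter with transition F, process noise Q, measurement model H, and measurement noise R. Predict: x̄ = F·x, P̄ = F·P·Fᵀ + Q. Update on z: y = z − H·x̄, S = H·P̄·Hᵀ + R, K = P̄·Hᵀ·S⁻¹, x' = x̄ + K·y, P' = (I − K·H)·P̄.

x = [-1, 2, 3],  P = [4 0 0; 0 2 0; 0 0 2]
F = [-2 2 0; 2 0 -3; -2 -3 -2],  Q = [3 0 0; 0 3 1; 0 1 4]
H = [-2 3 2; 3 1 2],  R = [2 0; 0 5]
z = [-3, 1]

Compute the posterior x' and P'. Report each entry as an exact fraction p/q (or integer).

x' = [35104/51189, -14581/51189, -72068/153567]
P' = [67555/34126 74608/17063 -240872/51189; 74608/17063 191506/17063 -628600/51189; -240872/51189 -628600/51189 2121169/153567]

x̄ = F·x = [6, -11, -10]
P̄ = F·P·Fᵀ + Q = [27 -16 4; -16 37 -3; 4 -3 46]
y = z − H·x̄ = [62, 14]
S = H·P̄·Hᵀ + R = [751 5; 5 409]
K = P̄·Hᵀ·S⁻¹ = [-12937/102378 18431/102378; 9353/51189 -2242/51189; 15085/153567 37738/153567]
x' = x̄ + K·y = [35104/51189, -14581/51189, -72068/153567]
P' = (I − K·H)·P̄ = [67555/34126 74608/17063 -240872/51189; 74608/17063 191506/17063 -628600/51189; -240872/51189 -628600/51189 2121169/153567]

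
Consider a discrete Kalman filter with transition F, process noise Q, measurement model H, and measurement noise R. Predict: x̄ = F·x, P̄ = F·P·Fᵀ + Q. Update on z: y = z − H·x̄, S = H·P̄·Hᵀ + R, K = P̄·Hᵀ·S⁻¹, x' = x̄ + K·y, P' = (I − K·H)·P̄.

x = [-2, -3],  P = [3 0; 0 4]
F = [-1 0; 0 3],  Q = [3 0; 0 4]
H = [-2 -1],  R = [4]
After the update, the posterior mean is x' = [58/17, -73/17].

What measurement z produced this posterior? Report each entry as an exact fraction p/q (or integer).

x̄ = F·x = [2, -9]
P̄ = F·P·Fᵀ + Q = [6 0; 0 40]
S = H·P̄·Hᵀ + R = [68]
K = P̄·Hᵀ·S⁻¹ = [-3/17; -10/17]
x' − x̄ = [24/17, 80/17] = K·y
y = (KᵀK)⁻¹·Kᵀ·(x' − x̄) = [-8]
z = y + H·x̄ = [-8] + [5] = [-3]

z = [-3]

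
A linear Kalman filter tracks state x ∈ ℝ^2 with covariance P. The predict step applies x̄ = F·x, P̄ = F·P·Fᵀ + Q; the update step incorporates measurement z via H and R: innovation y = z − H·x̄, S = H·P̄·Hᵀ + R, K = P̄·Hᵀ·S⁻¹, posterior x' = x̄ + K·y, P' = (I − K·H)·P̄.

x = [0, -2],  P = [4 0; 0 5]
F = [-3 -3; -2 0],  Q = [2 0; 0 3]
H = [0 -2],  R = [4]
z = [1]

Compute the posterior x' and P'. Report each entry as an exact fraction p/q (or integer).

x' = [27/5, -19/40]
P' = [271/5 6/5; 6/5 19/20]

x̄ = F·x = [6, 0]
P̄ = F·P·Fᵀ + Q = [83 24; 24 19]
y = z − H·x̄ = [1]
S = H·P̄·Hᵀ + R = [80]
K = P̄·Hᵀ·S⁻¹ = [-3/5; -19/40]
x' = x̄ + K·y = [27/5, -19/40]
P' = (I − K·H)·P̄ = [271/5 6/5; 6/5 19/20]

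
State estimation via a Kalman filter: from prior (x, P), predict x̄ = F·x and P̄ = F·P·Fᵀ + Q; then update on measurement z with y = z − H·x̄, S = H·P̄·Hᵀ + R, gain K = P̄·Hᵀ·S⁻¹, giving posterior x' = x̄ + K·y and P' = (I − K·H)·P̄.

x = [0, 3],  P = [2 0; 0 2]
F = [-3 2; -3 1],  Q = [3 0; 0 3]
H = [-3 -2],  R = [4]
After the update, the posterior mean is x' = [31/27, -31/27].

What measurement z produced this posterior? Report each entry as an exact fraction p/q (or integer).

z = [-1]

x̄ = F·x = [6, 3]
P̄ = F·P·Fᵀ + Q = [29 22; 22 23]
S = H·P̄·Hᵀ + R = [621]
K = P̄·Hᵀ·S⁻¹ = [-131/621; -112/621]
x' − x̄ = [-131/27, -112/27] = K·y
y = (KᵀK)⁻¹·Kᵀ·(x' − x̄) = [23]
z = y + H·x̄ = [23] + [-24] = [-1]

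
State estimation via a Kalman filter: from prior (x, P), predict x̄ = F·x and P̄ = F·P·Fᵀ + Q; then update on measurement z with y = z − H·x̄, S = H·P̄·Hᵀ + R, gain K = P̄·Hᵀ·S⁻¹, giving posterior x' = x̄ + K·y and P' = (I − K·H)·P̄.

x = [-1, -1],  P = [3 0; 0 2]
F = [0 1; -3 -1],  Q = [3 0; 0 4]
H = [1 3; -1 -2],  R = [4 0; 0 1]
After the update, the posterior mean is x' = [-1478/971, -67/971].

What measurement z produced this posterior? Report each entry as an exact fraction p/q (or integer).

x̄ = F·x = [-1, 4]
P̄ = F·P·Fᵀ + Q = [5 -2; -2 33]
S = H·P̄·Hᵀ + R = [294 -193; -193 130]
K = P̄·Hᵀ·S⁻¹ = [-323/971 -487/971; 258/971 -95/971]
x' − x̄ = [-507/971, -3951/971] = K·y
y = (KᵀK)⁻¹·Kᵀ·(x' − x̄) = [-12, 9]
z = y + H·x̄ = [-12, 9] + [11, -7] = [-1, 2]

z = [-1, 2]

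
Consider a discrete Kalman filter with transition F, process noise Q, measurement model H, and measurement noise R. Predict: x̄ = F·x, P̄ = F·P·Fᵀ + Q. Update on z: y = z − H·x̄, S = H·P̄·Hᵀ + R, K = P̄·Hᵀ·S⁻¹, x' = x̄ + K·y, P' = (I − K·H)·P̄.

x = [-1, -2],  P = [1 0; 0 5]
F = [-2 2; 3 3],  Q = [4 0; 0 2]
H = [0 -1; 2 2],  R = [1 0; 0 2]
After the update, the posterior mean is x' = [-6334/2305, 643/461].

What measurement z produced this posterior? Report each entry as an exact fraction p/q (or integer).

x̄ = F·x = [-2, -9]
P̄ = F·P·Fᵀ + Q = [28 24; 24 56]
S = H·P̄·Hᵀ + R = [57 -160; -160 530]
K = P̄·Hᵀ·S⁻¹ = [392/461 1044/2305; -408/461 16/461]
x' − x̄ = [-1724/2305, 4792/461] = K·y
y = (KᵀK)⁻¹·Kᵀ·(x' − x̄) = [-11, 19]
z = y + H·x̄ = [-11, 19] + [9, -22] = [-2, -3]

z = [-2, -3]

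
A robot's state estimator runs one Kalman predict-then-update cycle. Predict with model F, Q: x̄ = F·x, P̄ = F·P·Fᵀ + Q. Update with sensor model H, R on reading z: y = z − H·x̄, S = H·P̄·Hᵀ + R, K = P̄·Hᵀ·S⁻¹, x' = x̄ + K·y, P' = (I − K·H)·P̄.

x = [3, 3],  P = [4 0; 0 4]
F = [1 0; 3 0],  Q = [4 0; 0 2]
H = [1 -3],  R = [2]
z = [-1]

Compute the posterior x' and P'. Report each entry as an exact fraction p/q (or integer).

x̄ = F·x = [3, 9]
P̄ = F·P·Fᵀ + Q = [8 12; 12 38]
y = z − H·x̄ = [23]
S = H·P̄·Hᵀ + R = [280]
K = P̄·Hᵀ·S⁻¹ = [-1/10; -51/140]
x' = x̄ + K·y = [7/10, 87/140]
P' = (I − K·H)·P̄ = [26/5 9/5; 9/5 59/70]

x' = [7/10, 87/140]
P' = [26/5 9/5; 9/5 59/70]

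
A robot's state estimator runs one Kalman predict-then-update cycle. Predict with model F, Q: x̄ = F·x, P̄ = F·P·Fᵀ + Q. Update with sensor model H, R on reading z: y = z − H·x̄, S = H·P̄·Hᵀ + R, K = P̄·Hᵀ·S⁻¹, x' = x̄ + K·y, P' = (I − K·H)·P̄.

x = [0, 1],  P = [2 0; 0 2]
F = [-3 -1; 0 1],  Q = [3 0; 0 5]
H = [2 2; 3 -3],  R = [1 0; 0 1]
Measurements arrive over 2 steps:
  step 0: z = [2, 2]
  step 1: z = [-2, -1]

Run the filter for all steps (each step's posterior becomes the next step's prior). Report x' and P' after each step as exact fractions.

step 0: x' = [6371/7673, 3983/23019], P' = [688/7673 261/7673; 261/7673 2048/23019]
step 1: x' = [-1538450/2177511, -2732509/7984207], P' = [191735/2177511 72511/2177511; 72511/2177511 2116673/23952621]

step 0: x̄ = F·x = [-1, 1]
step 0: P̄ = F·P·Fᵀ + Q = [23 -2; -2 7]
step 0: y = z − H·x̄ = [2, 8]
step 0: S = H·P̄·Hᵀ + R = [105 96; 96 307]
step 0: K = P̄·Hᵀ·S⁻¹ = [1898/7673 1281/7673; 5662/23019 -1265/7673]
step 0: x' = x̄ + K·y = [6371/7673, 3983/23019]
step 0: P' = (I − K·H)·P̄ = [688/7673 261/7673; 261/7673 2048/23019]
step 1: x̄ = F·x = [-61322/23019, 3983/23019]
step 1: P̄ = F·P·Fᵀ + Q = [94379/23019 -4397/23019; -4397/23019 117143/23019]
step 1: y = z − H·x̄ = [22880/7673, 57632/7673]
step 1: S = H·P̄·Hᵀ + R = [277977/7673 -45528/7673; -45528/7673 668621/7673]
step 1: K = P̄·Hᵀ·S⁻¹ = [176164/725837 17032/103691; 5828588/23952621 -188436/1140601]
step 1: x' = x̄ + K·y = [-1538450/2177511, -2732509/7984207]
step 1: P' = (I − K·H)·P̄ = [191735/2177511 72511/2177511; 72511/2177511 2116673/23952621]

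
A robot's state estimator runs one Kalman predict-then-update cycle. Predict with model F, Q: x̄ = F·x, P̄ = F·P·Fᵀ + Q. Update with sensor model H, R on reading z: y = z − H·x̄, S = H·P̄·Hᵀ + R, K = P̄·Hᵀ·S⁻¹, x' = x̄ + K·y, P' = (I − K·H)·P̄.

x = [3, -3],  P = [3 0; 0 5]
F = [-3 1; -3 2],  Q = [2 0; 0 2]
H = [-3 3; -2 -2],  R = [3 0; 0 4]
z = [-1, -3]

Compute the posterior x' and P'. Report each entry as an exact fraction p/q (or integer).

x' = [6189/7498, 1851/3749]
P' = [1222/3749 631/3749; 631/3749 1237/3749]

x̄ = F·x = [-12, -15]
P̄ = F·P·Fᵀ + Q = [34 37; 37 49]
y = z − H·x̄ = [8, -57]
S = H·P̄·Hᵀ + R = [84 -90; -90 632]
K = P̄·Hᵀ·S⁻¹ = [-591/3749 -1853/7498; 606/3749 -934/3749]
x' = x̄ + K·y = [6189/7498, 1851/3749]
P' = (I − K·H)·P̄ = [1222/3749 631/3749; 631/3749 1237/3749]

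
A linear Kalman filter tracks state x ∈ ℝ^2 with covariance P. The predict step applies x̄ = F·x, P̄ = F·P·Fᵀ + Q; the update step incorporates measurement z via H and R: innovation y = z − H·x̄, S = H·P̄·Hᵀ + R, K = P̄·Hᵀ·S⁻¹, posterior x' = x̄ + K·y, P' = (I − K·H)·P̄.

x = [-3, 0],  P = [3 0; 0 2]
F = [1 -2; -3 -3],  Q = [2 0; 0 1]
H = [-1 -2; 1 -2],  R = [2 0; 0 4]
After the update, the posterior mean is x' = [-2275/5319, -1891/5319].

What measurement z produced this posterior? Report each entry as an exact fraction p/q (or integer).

x̄ = F·x = [-3, 9]
P̄ = F·P·Fᵀ + Q = [13 3; 3 46]
S = H·P̄·Hᵀ + R = [211 171; 171 189]
K = P̄·Hᵀ·S⁻¹ = [-266/591 2363/5319; -152/591 -1267/5319]
x' − x̄ = [13682/5319, -49762/5319] = K·y
y = (KᵀK)⁻¹·Kᵀ·(x' − x̄) = [16, 22]
z = y + H·x̄ = [16, 22] + [-15, -21] = [1, 1]

z = [1, 1]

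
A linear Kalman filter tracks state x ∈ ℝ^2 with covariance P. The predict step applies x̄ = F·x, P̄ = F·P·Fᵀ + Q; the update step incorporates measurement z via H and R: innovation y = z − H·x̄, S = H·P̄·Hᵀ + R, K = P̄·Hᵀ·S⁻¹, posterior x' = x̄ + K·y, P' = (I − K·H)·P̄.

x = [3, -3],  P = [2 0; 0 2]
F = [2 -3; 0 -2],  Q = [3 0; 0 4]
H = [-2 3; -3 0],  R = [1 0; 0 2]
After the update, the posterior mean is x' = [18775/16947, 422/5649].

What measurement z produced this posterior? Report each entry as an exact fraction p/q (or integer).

x̄ = F·x = [15, 6]
P̄ = F·P·Fᵀ + Q = [29 12; 12 12]
S = H·P̄·Hᵀ + R = [81 66; 66 263]
K = P̄·Hᵀ·S⁻¹ = [-44/16947 -1865/5649; 1844/5649 -412/1883]
x' − x̄ = [-235430/16947, -33472/5649] = K·y
y = (KᵀK)⁻¹·Kᵀ·(x' − x̄) = [10, 42]
z = y + H·x̄ = [10, 42] + [-12, -45] = [-2, -3]

z = [-2, -3]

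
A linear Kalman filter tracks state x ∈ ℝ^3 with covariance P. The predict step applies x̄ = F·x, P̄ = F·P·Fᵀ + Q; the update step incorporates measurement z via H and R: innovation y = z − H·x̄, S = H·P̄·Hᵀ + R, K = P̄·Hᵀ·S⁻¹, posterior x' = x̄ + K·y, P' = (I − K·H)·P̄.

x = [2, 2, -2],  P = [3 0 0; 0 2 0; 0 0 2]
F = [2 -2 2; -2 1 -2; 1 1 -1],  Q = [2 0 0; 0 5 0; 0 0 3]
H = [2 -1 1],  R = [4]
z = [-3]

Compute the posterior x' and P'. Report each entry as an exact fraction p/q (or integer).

x' = [-914/249, 141/83, 500/83]
P' = [746/249 58/83 -330/83; 58/83 366/83 150/83; -330/83 150/83 818/83]

x̄ = F·x = [-4, 2, 6]
P̄ = F·P·Fᵀ + Q = [30 -24 -2; -24 27 0; -2 0 10]
y = z − H·x̄ = [1]
S = H·P̄·Hᵀ + R = [249]
K = P̄·Hᵀ·S⁻¹ = [82/249; -25/83; 2/83]
x' = x̄ + K·y = [-914/249, 141/83, 500/83]
P' = (I − K·H)·P̄ = [746/249 58/83 -330/83; 58/83 366/83 150/83; -330/83 150/83 818/83]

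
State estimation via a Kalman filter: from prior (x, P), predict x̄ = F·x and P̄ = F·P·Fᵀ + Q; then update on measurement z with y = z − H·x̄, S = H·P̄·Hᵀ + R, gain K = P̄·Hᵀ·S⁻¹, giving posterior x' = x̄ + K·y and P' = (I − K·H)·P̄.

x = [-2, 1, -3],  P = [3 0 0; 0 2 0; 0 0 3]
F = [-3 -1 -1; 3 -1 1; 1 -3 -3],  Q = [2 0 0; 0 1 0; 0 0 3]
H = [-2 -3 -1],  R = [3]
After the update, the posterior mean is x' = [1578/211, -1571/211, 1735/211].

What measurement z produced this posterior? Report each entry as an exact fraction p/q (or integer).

x̄ = F·x = [8, -10, 4]
P̄ = F·P·Fᵀ + Q = [34 -28 6; -28 33 6; 6 6 51]
S = H·P̄·Hᵀ + R = [211]
K = P̄·Hᵀ·S⁻¹ = [10/211; -49/211; -81/211]
x' − x̄ = [-110/211, 539/211, 891/211] = K·y
y = (KᵀK)⁻¹·Kᵀ·(x' − x̄) = [-11]
z = y + H·x̄ = [-11] + [10] = [-1]

z = [-1]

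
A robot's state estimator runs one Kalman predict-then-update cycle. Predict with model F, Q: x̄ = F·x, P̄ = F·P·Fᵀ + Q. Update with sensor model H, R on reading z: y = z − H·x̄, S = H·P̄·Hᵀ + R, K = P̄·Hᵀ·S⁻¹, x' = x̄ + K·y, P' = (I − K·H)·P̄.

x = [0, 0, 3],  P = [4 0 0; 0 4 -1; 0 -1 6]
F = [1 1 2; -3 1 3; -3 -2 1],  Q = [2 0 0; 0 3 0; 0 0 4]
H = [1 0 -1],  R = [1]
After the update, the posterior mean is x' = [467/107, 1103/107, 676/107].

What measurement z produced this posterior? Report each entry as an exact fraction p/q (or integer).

x̄ = F·x = [6, 9, 3]
P̄ = F·P·Fᵀ + Q = [30 23 -5; 23 91 51; -5 51 66]
S = H·P̄·Hᵀ + R = [107]
K = P̄·Hᵀ·S⁻¹ = [35/107; -28/107; -71/107]
x' − x̄ = [-175/107, 140/107, 355/107] = K·y
y = (KᵀK)⁻¹·Kᵀ·(x' − x̄) = [-5]
z = y + H·x̄ = [-5] + [3] = [-2]

z = [-2]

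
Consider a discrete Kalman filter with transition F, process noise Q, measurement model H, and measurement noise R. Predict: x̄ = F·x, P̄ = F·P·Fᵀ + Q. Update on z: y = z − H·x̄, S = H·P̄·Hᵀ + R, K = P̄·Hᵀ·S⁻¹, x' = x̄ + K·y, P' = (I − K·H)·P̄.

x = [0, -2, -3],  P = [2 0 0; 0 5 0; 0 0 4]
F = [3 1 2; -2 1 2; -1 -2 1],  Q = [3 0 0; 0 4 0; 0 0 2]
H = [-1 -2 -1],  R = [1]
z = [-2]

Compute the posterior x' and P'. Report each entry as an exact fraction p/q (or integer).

x' = [-548/231, 1/3, 277/77]
P' = [6998/231 -25/3 -1032/77; -25/3 22/3 -6; -1032/77 -6 1964/77]

x̄ = F·x = [-8, -8, 1]
P̄ = F·P·Fᵀ + Q = [42 9 -8; 9 33 2; -8 2 28]
y = z − H·x̄ = [-25]
S = H·P̄·Hᵀ + R = [231]
K = P̄·Hᵀ·S⁻¹ = [-52/231; -1/3; -8/77]
x' = x̄ + K·y = [-548/231, 1/3, 277/77]
P' = (I − K·H)·P̄ = [6998/231 -25/3 -1032/77; -25/3 22/3 -6; -1032/77 -6 1964/77]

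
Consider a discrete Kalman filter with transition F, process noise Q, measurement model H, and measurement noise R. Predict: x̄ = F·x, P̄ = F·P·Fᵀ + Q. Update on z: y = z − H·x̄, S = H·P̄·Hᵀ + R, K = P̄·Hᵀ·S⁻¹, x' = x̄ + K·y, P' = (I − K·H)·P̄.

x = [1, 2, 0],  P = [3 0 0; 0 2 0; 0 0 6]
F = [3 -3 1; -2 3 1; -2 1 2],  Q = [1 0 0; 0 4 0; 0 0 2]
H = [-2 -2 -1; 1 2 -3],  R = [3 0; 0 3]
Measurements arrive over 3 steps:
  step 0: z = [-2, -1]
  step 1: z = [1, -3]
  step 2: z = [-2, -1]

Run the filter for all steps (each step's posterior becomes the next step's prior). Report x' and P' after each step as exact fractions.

step 0: x̄ = F·x = [-3, 4, 0]
step 0: P̄ = F·P·Fᵀ + Q = [52 -30 -12; -30 40 30; -12 30 40]
step 0: y = z − H·x̄ = [0, -6]
step 0: S = H·P̄·Hᵀ + R = [243 96; 96 167]
step 0: K = P̄·Hᵀ·S⁻¹ = [-8032/31365 3292/10455; -22/153 -8/51; -68/369 -40/123]
step 0: x' = x̄ + K·y = [-17039/3485, 84/17, 80/41]
step 0: P' = (I − K·H)·P̄ = [1097428/31365 -4622/153 -3244/369; -4622/153 4060/153 70/9; -3244/369 70/9 952/369]
step 1: x̄ = F·x = [-95977/3485, 92538/3485, 64898/3485]
step 1: P̄ = F·P·Fᵀ + Q = [31416877/31365 -9494246/10455 -6589976/10455; -9494246/10455 2891508/3485 1998958/3485; -6589976/10455 1998958/3485 1397798/3485]
step 1: y = z − H·x̄ = [12301/697, 19028/697]
step 1: S = H·P̄·Hᵀ + R = [1491389/6273 2964356/6273; 2964356/6273 7525610/6273]
step 1: K = P̄·Hᵀ·S⁻¹ = [72345368/194181849 4778021/6366618; -131331418/194181849 -1724390/3183309; -64921334/194181849 -1402135/3183309]
step 1: x' = x̄ + K·y = [-462943279/970909245, -166291624/970909245, 676729456/970909245]
step 1: P' = (I − K·H)·P̄ = [55750654457/1941818490 -24524610944/970909245 -7786613089/970909245; -24524610944/970909245 22000546696/970909245 7018099766/970909245; -7786613089/970909245 7018099766/970909245 2510846656/970909245]
step 2: x̄ = F·x = [-213225509/970909245, 367913714/323636415, 704351282/323636415]
step 2: P̄ = F·P·Fᵀ + Q = [1609958682167/1941818490 -246133938076/323636415 -171730119943/323636415; -246133938076/323636415 75939010566/107878805 52729767418/107878805; -171730119943/323636415 52729767418/107878805 37105645364/107878805]
step 2: y = z − H·x̄ = [1952266622/970909245, 3373995518/970909245]
step 2: S = H·P̄·Hᵀ + R = [220880954629/970909245 410820075556/970909245; 410820075556/970909245 1979947489193/1941818490]
step 2: K = P̄·Hᵀ·S⁻¹ = [7931616476642/20555252323005 14850513539737/20555252323005; -70706364208934/102776261615025 -53213969920444/102776261615025; -34739855495998/102776261615025 -44542116009818/102776261615025]
step 2: x' = x̄ + K·y = [21013736146447/6851750774335, -70086530916074/34258753871675, -320862545078/34258753871675]
step 2: P' = (I − K·H)·P̄ = [111402250684099/4111050464601 -490738972701754/20555252323005 -156339410867408/20555252323005; -490738972701754/20555252323005 2206572426585058/102776261615025 706363966474226/102776261615025; -156339410867408/20555252323005 706363966474226/102776261615025 254885742213622/102776261615025]

step 0: x' = [-17039/3485, 84/17, 80/41], P' = [1097428/31365 -4622/153 -3244/369; -4622/153 4060/153 70/9; -3244/369 70/9 952/369]
step 1: x' = [-462943279/970909245, -166291624/970909245, 676729456/970909245], P' = [55750654457/1941818490 -24524610944/970909245 -7786613089/970909245; -24524610944/970909245 22000546696/970909245 7018099766/970909245; -7786613089/970909245 7018099766/970909245 2510846656/970909245]
step 2: x' = [21013736146447/6851750774335, -70086530916074/34258753871675, -320862545078/34258753871675], P' = [111402250684099/4111050464601 -490738972701754/20555252323005 -156339410867408/20555252323005; -490738972701754/20555252323005 2206572426585058/102776261615025 706363966474226/102776261615025; -156339410867408/20555252323005 706363966474226/102776261615025 254885742213622/102776261615025]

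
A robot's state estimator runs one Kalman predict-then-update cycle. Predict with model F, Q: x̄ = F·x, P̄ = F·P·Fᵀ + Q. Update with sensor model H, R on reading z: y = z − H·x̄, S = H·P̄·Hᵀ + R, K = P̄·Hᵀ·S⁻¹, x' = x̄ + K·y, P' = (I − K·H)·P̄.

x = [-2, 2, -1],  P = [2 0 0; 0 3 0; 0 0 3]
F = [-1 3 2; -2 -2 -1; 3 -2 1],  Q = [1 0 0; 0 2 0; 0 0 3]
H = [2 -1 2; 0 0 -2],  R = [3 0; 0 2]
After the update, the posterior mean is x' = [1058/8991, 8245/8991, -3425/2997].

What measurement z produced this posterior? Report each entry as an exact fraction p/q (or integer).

z = [-3, 2]

x̄ = F·x = [6, 1, -11]
P̄ = F·P·Fᵀ + Q = [42 -20 -18; -20 25 -3; -18 -3 36]
S = H·P̄·Hᵀ + R = [288 -78; -78 146]
K = P̄·Hᵀ·S⁻¹ = [3184/8991 1306/2997; -4949/17982 -635/5994; 13/5994 -983/1998]
x' − x̄ = [-52888/8991, -746/8991, 29542/2997] = K·y
y = (KᵀK)⁻¹·Kᵀ·(x' − x̄) = [8, -20]
z = y + H·x̄ = [8, -20] + [-11, 22] = [-3, 2]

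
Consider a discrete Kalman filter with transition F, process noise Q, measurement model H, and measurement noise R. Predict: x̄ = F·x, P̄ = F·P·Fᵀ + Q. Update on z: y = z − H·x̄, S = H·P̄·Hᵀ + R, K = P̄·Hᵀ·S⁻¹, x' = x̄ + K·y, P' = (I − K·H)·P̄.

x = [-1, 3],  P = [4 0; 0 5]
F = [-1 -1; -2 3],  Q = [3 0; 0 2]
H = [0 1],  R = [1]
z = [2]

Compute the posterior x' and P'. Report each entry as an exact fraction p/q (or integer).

x' = [-65/64, 137/64]
P' = [719/64 -7/64; -7/64 63/64]

x̄ = F·x = [-2, 11]
P̄ = F·P·Fᵀ + Q = [12 -7; -7 63]
y = z − H·x̄ = [-9]
S = H·P̄·Hᵀ + R = [64]
K = P̄·Hᵀ·S⁻¹ = [-7/64; 63/64]
x' = x̄ + K·y = [-65/64, 137/64]
P' = (I − K·H)·P̄ = [719/64 -7/64; -7/64 63/64]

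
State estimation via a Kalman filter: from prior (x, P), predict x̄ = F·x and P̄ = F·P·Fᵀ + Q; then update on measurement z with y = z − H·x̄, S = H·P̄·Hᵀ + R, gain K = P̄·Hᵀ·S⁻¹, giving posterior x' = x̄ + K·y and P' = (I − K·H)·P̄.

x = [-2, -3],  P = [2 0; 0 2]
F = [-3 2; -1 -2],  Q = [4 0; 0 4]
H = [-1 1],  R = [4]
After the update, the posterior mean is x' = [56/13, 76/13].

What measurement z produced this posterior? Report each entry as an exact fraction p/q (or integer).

x̄ = F·x = [0, 8]
P̄ = F·P·Fᵀ + Q = [30 -2; -2 14]
S = H·P̄·Hᵀ + R = [52]
K = P̄·Hᵀ·S⁻¹ = [-8/13; 4/13]
x' − x̄ = [56/13, -28/13] = K·y
y = (KᵀK)⁻¹·Kᵀ·(x' − x̄) = [-7]
z = y + H·x̄ = [-7] + [8] = [1]

z = [1]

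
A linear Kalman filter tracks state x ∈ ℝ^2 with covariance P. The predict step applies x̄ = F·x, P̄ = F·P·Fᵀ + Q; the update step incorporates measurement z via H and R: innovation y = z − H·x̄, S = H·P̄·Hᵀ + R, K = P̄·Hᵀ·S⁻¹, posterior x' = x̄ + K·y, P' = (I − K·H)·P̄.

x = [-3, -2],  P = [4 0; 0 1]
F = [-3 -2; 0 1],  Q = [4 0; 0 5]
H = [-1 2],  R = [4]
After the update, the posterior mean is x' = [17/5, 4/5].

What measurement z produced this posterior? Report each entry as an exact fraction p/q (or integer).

x̄ = F·x = [13, -2]
P̄ = F·P·Fᵀ + Q = [44 -2; -2 6]
S = H·P̄·Hᵀ + R = [80]
K = P̄·Hᵀ·S⁻¹ = [-3/5; 7/40]
x' − x̄ = [-48/5, 14/5] = K·y
y = (KᵀK)⁻¹·Kᵀ·(x' − x̄) = [16]
z = y + H·x̄ = [16] + [-17] = [-1]

z = [-1]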